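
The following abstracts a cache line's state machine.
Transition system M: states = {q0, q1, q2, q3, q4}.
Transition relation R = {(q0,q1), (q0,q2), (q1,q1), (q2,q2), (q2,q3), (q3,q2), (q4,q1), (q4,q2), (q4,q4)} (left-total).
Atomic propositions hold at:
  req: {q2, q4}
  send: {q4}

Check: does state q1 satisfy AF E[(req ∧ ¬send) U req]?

Sat(¬send) = {q0, q1, q2, q3}
Sat(req ∧ ¬send) = {q2}
E[(req ∧ ¬send) U req]: least fixpoint, start Z0 = Sat(req) = {q2, q4}, add states in Sat(req ∧ ¬send) with some successor in Z. Already a fixed point.
Sat(E[(req ∧ ¬send) U req]) = {q2, q4}
AF E[(req ∧ ¬send) U req]: least fixpoint, start Z0 = {q2, q4}, add states with every successor in Z. Z1 = {q2, q3, q4}; fixed.
Sat(AF E[(req ∧ ¬send) U req]) = {q2, q3, q4}
q1 ∉ Sat(AF E[(req ∧ ¬send) U req]) = {q2, q3, q4}, so the formula does not hold at q1.

No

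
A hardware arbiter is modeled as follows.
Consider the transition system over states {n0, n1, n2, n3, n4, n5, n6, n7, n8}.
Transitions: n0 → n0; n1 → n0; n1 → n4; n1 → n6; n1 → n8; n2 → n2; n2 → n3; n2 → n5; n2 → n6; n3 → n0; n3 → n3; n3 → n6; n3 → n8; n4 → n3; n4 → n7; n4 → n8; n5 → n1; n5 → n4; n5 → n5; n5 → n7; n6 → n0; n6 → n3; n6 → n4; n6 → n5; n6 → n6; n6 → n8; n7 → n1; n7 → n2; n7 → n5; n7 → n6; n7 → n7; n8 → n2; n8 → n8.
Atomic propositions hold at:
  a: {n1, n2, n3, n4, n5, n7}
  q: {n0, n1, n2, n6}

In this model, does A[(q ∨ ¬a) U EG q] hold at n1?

Yes

Sat(¬a) = {n0, n6, n8}
Sat(q ∨ ¬a) = {n0, n1, n2, n6, n8}
EG q: greatest fixpoint, start Z0 = {n0, n1, n2, n6}, keep only states in Sat with some successor in Z. Already a fixed point.
Sat(EG q) = {n0, n1, n2, n6}
A[(q ∨ ¬a) U EG q]: least fixpoint, start Z0 = Sat(EG q) = {n0, n1, n2, n6}, add states in Sat(q ∨ ¬a) with every successor in Z. Already a fixed point.
Sat(A[(q ∨ ¬a) U EG q]) = {n0, n1, n2, n6}
n1 ∈ Sat(A[(q ∨ ¬a) U EG q]) = {n0, n1, n2, n6}, so the formula holds at n1.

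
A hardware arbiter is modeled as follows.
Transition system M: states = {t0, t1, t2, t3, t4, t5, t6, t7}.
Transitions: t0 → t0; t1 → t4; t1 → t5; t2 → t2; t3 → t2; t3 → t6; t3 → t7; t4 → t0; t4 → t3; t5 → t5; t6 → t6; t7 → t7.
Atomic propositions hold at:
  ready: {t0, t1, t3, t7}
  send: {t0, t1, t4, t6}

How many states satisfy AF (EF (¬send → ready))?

Sat(¬send) = {t2, t3, t5, t7}
Sat(¬send → ready) = {t0, t1, t3, t4, t6, t7}
EF (¬send → ready): least fixpoint, start Z0 = {t0, t1, t3, t4, t6, t7}, add states with some successor in Z. Already a fixed point.
Sat(EF (¬send → ready)) = {t0, t1, t3, t4, t6, t7}
AF (EF (¬send → ready)): least fixpoint, start Z0 = {t0, t1, t3, t4, t6, t7}, add states with every successor in Z. Already a fixed point.
Sat(AF (EF (¬send → ready))) = {t0, t1, t3, t4, t6, t7}
|Sat(AF (EF (¬send → ready)))| = |{t0, t1, t3, t4, t6, t7}| = 6.

6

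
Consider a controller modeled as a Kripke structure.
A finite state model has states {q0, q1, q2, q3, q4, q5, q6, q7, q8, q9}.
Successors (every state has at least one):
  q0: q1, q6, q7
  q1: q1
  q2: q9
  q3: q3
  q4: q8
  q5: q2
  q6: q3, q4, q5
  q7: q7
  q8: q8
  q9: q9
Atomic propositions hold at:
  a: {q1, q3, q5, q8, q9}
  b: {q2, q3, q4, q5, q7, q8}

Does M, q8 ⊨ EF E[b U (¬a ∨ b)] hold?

Sat(¬a) = {q0, q2, q4, q6, q7}
Sat(¬a ∨ b) = {q0, q2, q3, q4, q5, q6, q7, q8}
E[b U (¬a ∨ b)]: least fixpoint, start Z0 = Sat((¬a ∨ b)) = {q0, q2, q3, q4, q5, q6, q7, q8}, add states in Sat(b) with some successor in Z. Already a fixed point.
Sat(E[b U (¬a ∨ b)]) = {q0, q2, q3, q4, q5, q6, q7, q8}
EF E[b U (¬a ∨ b)]: least fixpoint, start Z0 = {q0, q2, q3, q4, q5, q6, q7, q8}, add states with some successor in Z. Already a fixed point.
Sat(EF E[b U (¬a ∨ b)]) = {q0, q2, q3, q4, q5, q6, q7, q8}
q8 ∈ Sat(EF E[b U (¬a ∨ b)]) = {q0, q2, q3, q4, q5, q6, q7, q8}, so the formula holds at q8.

Yes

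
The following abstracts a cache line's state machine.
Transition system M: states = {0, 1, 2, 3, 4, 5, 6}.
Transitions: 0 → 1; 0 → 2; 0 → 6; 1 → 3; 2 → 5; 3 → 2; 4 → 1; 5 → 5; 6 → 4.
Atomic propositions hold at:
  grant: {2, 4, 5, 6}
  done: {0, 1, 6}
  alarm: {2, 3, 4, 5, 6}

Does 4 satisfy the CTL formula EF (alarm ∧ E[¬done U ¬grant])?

Sat(¬done) = {2, 3, 4, 5}
Sat(¬grant) = {0, 1, 3}
E[¬done U ¬grant]: least fixpoint, start Z0 = Sat(¬grant) = {0, 1, 3}, add states in Sat(¬done) with some successor in Z. Z1 = {0, 1, 3, 4}; fixed.
Sat(E[¬done U ¬grant]) = {0, 1, 3, 4}
Sat(alarm ∧ E[¬done U ¬grant]) = {3, 4}
EF (alarm ∧ E[¬done U ¬grant]): least fixpoint, start Z0 = {3, 4}, add states with some successor in Z. Z1 = {1, 3, 4, 6}; Z2 = {0, 1, 3, 4, 6}; fixed.
Sat(EF (alarm ∧ E[¬done U ¬grant])) = {0, 1, 3, 4, 6}
4 ∈ Sat(EF (alarm ∧ E[¬done U ¬grant])) = {0, 1, 3, 4, 6}, so the formula holds at 4.

Yes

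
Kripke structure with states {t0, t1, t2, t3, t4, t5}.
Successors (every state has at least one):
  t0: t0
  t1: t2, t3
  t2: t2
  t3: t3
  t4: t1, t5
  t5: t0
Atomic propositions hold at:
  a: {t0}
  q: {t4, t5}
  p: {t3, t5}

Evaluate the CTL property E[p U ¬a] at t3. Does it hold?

Yes

Sat(¬a) = {t1, t2, t3, t4, t5}
E[p U ¬a]: least fixpoint, start Z0 = Sat(¬a) = {t1, t2, t3, t4, t5}, add states in Sat(p) with some successor in Z. Already a fixed point.
Sat(E[p U ¬a]) = {t1, t2, t3, t4, t5}
t3 ∈ Sat(E[p U ¬a]) = {t1, t2, t3, t4, t5}, so the formula holds at t3.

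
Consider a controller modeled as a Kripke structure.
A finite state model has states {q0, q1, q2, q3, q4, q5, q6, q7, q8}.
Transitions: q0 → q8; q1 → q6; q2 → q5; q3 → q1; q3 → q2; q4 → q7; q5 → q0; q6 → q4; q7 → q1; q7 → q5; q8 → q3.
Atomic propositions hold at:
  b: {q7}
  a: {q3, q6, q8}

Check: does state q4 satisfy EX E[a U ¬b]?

Sat(¬b) = {q0, q1, q2, q3, q4, q5, q6, q8}
E[a U ¬b]: least fixpoint, start Z0 = Sat(¬b) = {q0, q1, q2, q3, q4, q5, q6, q8}, add states in Sat(a) with some successor in Z. Already a fixed point.
Sat(E[a U ¬b]) = {q0, q1, q2, q3, q4, q5, q6, q8}
Sat(EX E[a U ¬b]) = {s : some successor in {q0, q1, q2, q3, q4, q5, q6, q8}} = {q0, q1, q2, q3, q5, q6, q7, q8}
q4 ∉ Sat(EX E[a U ¬b]) = {q0, q1, q2, q3, q5, q6, q7, q8}, so the formula does not hold at q4.

No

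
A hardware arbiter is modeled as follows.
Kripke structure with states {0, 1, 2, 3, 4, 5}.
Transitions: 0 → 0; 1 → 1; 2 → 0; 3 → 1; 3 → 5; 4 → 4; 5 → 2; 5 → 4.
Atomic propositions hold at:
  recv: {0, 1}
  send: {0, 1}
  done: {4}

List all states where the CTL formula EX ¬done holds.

{0, 1, 2, 3, 5}

Sat(¬done) = {0, 1, 2, 3, 5}
Sat(EX ¬done) = {s : some successor in {0, 1, 2, 3, 5}} = {0, 1, 2, 3, 5}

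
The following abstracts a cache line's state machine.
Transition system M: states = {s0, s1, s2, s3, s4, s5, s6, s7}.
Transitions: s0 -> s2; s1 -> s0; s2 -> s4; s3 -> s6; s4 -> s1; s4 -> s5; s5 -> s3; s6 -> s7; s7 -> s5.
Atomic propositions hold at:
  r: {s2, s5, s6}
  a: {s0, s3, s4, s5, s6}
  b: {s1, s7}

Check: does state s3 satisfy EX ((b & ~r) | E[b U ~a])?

No

Sat(~r) = {s0, s1, s3, s4, s7}
Sat(b & ~r) = {s1, s7}
Sat(~a) = {s1, s2, s7}
E[b U ~a]: least fixpoint, start Z0 = Sat(~a) = {s1, s2, s7}, add states in Sat(b) with some successor in Z. Already a fixed point.
Sat(E[b U ~a]) = {s1, s2, s7}
Sat((b & ~r) | E[b U ~a]) = {s1, s2, s7}
Sat(EX ((b & ~r) | E[b U ~a])) = {s : some successor in {s1, s2, s7}} = {s0, s4, s6}
s3 ∉ Sat(EX ((b & ~r) | E[b U ~a])) = {s0, s4, s6}, so the formula does not hold at s3.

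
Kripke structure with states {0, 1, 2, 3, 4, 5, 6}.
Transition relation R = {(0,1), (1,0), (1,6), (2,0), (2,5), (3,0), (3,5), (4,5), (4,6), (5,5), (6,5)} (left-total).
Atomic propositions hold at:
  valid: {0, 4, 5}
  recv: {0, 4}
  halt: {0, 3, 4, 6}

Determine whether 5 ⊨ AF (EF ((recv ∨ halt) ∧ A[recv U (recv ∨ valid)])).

No

Sat(recv ∨ halt) = {0, 3, 4, 6}
Sat(recv ∨ valid) = {0, 4, 5}
A[recv U (recv ∨ valid)]: least fixpoint, start Z0 = Sat((recv ∨ valid)) = {0, 4, 5}, add states in Sat(recv) with every successor in Z. Already a fixed point.
Sat(A[recv U (recv ∨ valid)]) = {0, 4, 5}
Sat((recv ∨ halt) ∧ A[recv U (recv ∨ valid)]) = {0, 4}
EF ((recv ∨ halt) ∧ A[recv U (recv ∨ valid)]): least fixpoint, start Z0 = {0, 4}, add states with some successor in Z. Z1 = {0, 1, 2, 3, 4}; fixed.
Sat(EF ((recv ∨ halt) ∧ A[recv U (recv ∨ valid)])) = {0, 1, 2, 3, 4}
AF (EF ((recv ∨ halt) ∧ A[recv U (recv ∨ valid)])): least fixpoint, start Z0 = {0, 1, 2, 3, 4}, add states with every successor in Z. Already a fixed point.
Sat(AF (EF ((recv ∨ halt) ∧ A[recv U (recv ∨ valid)]))) = {0, 1, 2, 3, 4}
5 ∉ Sat(AF (EF ((recv ∨ halt) ∧ A[recv U (recv ∨ valid)]))) = {0, 1, 2, 3, 4}, so the formula does not hold at 5.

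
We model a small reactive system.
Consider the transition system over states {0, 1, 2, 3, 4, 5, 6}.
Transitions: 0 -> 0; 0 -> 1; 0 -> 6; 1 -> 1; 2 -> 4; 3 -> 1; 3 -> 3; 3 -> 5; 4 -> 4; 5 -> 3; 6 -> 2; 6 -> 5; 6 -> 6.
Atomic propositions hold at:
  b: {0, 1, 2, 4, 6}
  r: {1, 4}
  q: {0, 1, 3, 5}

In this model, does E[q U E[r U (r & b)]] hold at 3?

Sat(r & b) = {1, 4}
E[r U (r & b)]: least fixpoint, start Z0 = Sat((r & b)) = {1, 4}, add states in Sat(r) with some successor in Z. Already a fixed point.
Sat(E[r U (r & b)]) = {1, 4}
E[q U E[r U (r & b)]]: least fixpoint, start Z0 = Sat(E[r U (r & b)]) = {1, 4}, add states in Sat(q) with some successor in Z. Z1 = {0, 1, 3, 4}; Z2 = {0, 1, 3, 4, 5}; fixed.
Sat(E[q U E[r U (r & b)]]) = {0, 1, 3, 4, 5}
3 ∈ Sat(E[q U E[r U (r & b)]]) = {0, 1, 3, 4, 5}, so the formula holds at 3.

Yes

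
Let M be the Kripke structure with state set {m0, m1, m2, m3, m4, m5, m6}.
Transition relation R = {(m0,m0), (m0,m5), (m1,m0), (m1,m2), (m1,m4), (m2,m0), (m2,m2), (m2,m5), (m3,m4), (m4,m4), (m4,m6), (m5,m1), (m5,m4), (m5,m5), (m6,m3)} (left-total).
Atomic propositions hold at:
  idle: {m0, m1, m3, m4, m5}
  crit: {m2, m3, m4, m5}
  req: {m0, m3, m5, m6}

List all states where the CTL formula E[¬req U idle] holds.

{m0, m1, m2, m3, m4, m5}

Sat(¬req) = {m1, m2, m4}
E[¬req U idle]: least fixpoint, start Z0 = Sat(idle) = {m0, m1, m3, m4, m5}, add states in Sat(¬req) with some successor in Z. Z1 = {m0, m1, m2, m3, m4, m5}; fixed.
Sat(E[¬req U idle]) = {m0, m1, m2, m3, m4, m5}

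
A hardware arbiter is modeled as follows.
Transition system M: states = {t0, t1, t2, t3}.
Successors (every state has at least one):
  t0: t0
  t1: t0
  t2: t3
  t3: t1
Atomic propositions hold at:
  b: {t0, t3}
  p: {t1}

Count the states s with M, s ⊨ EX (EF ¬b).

Sat(¬b) = {t1, t2}
EF ¬b: least fixpoint, start Z0 = {t1, t2}, add states with some successor in Z. Z1 = {t1, t2, t3}; fixed.
Sat(EF ¬b) = {t1, t2, t3}
Sat(EX (EF ¬b)) = {s : some successor in {t1, t2, t3}} = {t2, t3}
|Sat(EX (EF ¬b))| = |{t2, t3}| = 2.

2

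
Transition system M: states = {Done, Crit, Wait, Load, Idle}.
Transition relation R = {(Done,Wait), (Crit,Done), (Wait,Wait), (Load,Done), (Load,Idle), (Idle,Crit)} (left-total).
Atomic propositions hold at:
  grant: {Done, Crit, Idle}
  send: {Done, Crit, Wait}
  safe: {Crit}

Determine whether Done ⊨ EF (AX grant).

Sat(AX grant) = {s : every successor in {Done, Crit, Idle}} = {Crit, Load, Idle}
EF (AX grant): least fixpoint, start Z0 = {Crit, Load, Idle}, add states with some successor in Z. Already a fixed point.
Sat(EF (AX grant)) = {Crit, Load, Idle}
Done ∉ Sat(EF (AX grant)) = {Crit, Load, Idle}, so the formula does not hold at Done.

No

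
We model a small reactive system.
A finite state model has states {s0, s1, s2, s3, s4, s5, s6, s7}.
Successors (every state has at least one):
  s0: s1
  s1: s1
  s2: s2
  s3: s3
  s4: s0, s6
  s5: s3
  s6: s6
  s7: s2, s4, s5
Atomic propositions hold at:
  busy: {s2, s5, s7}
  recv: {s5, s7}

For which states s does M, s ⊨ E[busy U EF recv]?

EF recv: least fixpoint, start Z0 = {s5, s7}, add states with some successor in Z. Already a fixed point.
Sat(EF recv) = {s5, s7}
E[busy U EF recv]: least fixpoint, start Z0 = Sat(EF recv) = {s5, s7}, add states in Sat(busy) with some successor in Z. Already a fixed point.
Sat(E[busy U EF recv]) = {s5, s7}

{s5, s7}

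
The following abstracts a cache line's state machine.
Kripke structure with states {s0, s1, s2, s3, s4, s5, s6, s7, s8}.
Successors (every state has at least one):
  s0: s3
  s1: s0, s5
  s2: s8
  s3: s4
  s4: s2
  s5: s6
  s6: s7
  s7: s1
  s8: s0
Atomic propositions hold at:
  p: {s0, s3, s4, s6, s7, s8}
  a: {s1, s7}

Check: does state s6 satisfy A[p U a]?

A[p U a]: least fixpoint, start Z0 = Sat(a) = {s1, s7}, add states in Sat(p) with every successor in Z. Z1 = {s1, s6, s7}; fixed.
Sat(A[p U a]) = {s1, s6, s7}
s6 ∈ Sat(A[p U a]) = {s1, s6, s7}, so the formula holds at s6.

Yes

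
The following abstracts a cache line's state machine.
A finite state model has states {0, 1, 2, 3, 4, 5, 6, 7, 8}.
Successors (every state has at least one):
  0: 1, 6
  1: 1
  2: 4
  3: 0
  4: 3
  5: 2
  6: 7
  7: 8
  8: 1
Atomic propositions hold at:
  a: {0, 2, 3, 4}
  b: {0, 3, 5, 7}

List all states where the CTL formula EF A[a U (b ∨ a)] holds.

Sat(b ∨ a) = {0, 2, 3, 4, 5, 7}
A[a U (b ∨ a)]: least fixpoint, start Z0 = Sat((b ∨ a)) = {0, 2, 3, 4, 5, 7}, add states in Sat(a) with every successor in Z. Already a fixed point.
Sat(A[a U (b ∨ a)]) = {0, 2, 3, 4, 5, 7}
EF A[a U (b ∨ a)]: least fixpoint, start Z0 = {0, 2, 3, 4, 5, 7}, add states with some successor in Z. Z1 = {0, 2, 3, 4, 5, 6, 7}; fixed.
Sat(EF A[a U (b ∨ a)]) = {0, 2, 3, 4, 5, 6, 7}

{0, 2, 3, 4, 5, 6, 7}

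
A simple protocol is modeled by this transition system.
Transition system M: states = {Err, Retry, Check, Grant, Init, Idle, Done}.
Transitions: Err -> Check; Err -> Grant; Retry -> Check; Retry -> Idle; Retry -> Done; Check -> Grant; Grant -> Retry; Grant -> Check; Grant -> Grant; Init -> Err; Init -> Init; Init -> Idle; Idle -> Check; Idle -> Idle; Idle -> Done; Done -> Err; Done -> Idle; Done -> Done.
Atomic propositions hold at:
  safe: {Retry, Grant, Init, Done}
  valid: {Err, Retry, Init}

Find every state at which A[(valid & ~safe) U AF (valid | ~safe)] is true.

Sat(~safe) = {Err, Check, Idle}
Sat(valid & ~safe) = {Err}
Sat(valid | ~safe) = {Err, Retry, Check, Init, Idle}
AF (valid | ~safe): least fixpoint, start Z0 = {Err, Retry, Check, Init, Idle}, add states with every successor in Z. Already a fixed point.
Sat(AF (valid | ~safe)) = {Err, Retry, Check, Init, Idle}
A[(valid & ~safe) U AF (valid | ~safe)]: least fixpoint, start Z0 = Sat(AF (valid | ~safe)) = {Err, Retry, Check, Init, Idle}, add states in Sat(valid & ~safe) with every successor in Z. Already a fixed point.
Sat(A[(valid & ~safe) U AF (valid | ~safe)]) = {Err, Retry, Check, Init, Idle}

{Err, Retry, Check, Init, Idle}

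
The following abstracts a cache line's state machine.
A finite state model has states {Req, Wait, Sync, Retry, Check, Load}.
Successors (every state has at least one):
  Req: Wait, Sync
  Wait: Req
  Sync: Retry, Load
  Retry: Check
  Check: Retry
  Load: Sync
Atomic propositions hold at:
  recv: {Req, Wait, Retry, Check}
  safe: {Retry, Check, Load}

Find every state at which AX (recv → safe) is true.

Sat(recv → safe) = {Sync, Retry, Check, Load}
Sat(AX (recv → safe)) = {s : every successor in {Sync, Retry, Check, Load}} = {Sync, Retry, Check, Load}

{Sync, Retry, Check, Load}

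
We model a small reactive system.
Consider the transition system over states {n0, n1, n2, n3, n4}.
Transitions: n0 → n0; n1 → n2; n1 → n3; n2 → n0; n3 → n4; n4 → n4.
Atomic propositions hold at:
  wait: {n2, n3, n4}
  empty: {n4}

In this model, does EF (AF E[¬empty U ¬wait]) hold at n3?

No

Sat(¬empty) = {n0, n1, n2, n3}
Sat(¬wait) = {n0, n1}
E[¬empty U ¬wait]: least fixpoint, start Z0 = Sat(¬wait) = {n0, n1}, add states in Sat(¬empty) with some successor in Z. Z1 = {n0, n1, n2}; fixed.
Sat(E[¬empty U ¬wait]) = {n0, n1, n2}
AF E[¬empty U ¬wait]: least fixpoint, start Z0 = {n0, n1, n2}, add states with every successor in Z. Already a fixed point.
Sat(AF E[¬empty U ¬wait]) = {n0, n1, n2}
EF (AF E[¬empty U ¬wait]): least fixpoint, start Z0 = {n0, n1, n2}, add states with some successor in Z. Already a fixed point.
Sat(EF (AF E[¬empty U ¬wait])) = {n0, n1, n2}
n3 ∉ Sat(EF (AF E[¬empty U ¬wait])) = {n0, n1, n2}, so the formula does not hold at n3.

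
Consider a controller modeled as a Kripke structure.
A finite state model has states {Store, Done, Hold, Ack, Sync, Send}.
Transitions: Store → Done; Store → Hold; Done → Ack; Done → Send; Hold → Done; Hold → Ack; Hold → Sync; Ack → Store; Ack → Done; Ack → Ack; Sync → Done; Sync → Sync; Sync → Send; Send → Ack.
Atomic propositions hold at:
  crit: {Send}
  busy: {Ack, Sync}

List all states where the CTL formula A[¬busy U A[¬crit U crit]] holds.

Sat(¬busy) = {Store, Done, Hold, Send}
Sat(¬crit) = {Store, Done, Hold, Ack, Sync}
A[¬crit U crit]: least fixpoint, start Z0 = Sat(crit) = {Send}, add states in Sat(¬crit) with every successor in Z. Already a fixed point.
Sat(A[¬crit U crit]) = {Send}
A[¬busy U A[¬crit U crit]]: least fixpoint, start Z0 = Sat(A[¬crit U crit]) = {Send}, add states in Sat(¬busy) with every successor in Z. Already a fixed point.
Sat(A[¬busy U A[¬crit U crit]]) = {Send}

{Send}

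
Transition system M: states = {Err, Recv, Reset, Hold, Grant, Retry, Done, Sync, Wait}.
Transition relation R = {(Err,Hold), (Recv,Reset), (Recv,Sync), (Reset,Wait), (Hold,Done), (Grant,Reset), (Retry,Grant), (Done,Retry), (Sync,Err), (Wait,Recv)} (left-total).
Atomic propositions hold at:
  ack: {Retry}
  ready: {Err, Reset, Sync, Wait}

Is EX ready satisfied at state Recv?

Yes

Sat(EX ready) = {s : some successor in {Err, Reset, Sync, Wait}} = {Recv, Reset, Grant, Sync}
Recv ∈ Sat(EX ready) = {Recv, Reset, Grant, Sync}, so the formula holds at Recv.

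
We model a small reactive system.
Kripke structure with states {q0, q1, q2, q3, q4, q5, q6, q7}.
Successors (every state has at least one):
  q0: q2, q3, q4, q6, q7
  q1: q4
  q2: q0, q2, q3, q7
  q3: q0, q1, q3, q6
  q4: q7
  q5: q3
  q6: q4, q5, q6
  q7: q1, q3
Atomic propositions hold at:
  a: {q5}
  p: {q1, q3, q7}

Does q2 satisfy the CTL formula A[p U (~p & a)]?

Sat(~p) = {q0, q2, q4, q5, q6}
Sat(~p & a) = {q5}
A[p U (~p & a)]: least fixpoint, start Z0 = Sat((~p & a)) = {q5}, add states in Sat(p) with every successor in Z. Already a fixed point.
Sat(A[p U (~p & a)]) = {q5}
q2 ∉ Sat(A[p U (~p & a)]) = {q5}, so the formula does not hold at q2.

No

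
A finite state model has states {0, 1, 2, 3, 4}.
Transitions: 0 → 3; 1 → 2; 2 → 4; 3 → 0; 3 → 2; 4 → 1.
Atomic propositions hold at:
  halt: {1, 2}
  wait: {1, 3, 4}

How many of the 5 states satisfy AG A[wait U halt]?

A[wait U halt]: least fixpoint, start Z0 = Sat(halt) = {1, 2}, add states in Sat(wait) with every successor in Z. Z1 = {1, 2, 4}; fixed.
Sat(A[wait U halt]) = {1, 2, 4}
AG A[wait U halt]: greatest fixpoint, start Z0 = {1, 2, 4}, keep only states in Sat with every successor in Z. Already a fixed point.
Sat(AG A[wait U halt]) = {1, 2, 4}
|Sat(AG A[wait U halt])| = |{1, 2, 4}| = 3.

3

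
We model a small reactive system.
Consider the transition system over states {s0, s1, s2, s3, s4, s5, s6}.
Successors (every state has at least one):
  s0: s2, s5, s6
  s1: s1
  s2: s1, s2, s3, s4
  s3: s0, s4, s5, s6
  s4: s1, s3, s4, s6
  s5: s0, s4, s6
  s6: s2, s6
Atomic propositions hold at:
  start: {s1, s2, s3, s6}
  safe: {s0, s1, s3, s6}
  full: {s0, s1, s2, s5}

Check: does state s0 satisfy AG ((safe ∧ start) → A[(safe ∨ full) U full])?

Sat(safe ∧ start) = {s1, s3, s6}
Sat(safe ∨ full) = {s0, s1, s2, s3, s5, s6}
A[(safe ∨ full) U full]: least fixpoint, start Z0 = Sat(full) = {s0, s1, s2, s5}, add states in Sat(safe ∨ full) with every successor in Z. Already a fixed point.
Sat(A[(safe ∨ full) U full]) = {s0, s1, s2, s5}
Sat((safe ∧ start) → A[(safe ∨ full) U full]) = {s0, s1, s2, s4, s5}
AG ((safe ∧ start) → A[(safe ∨ full) U full]): greatest fixpoint, start Z0 = {s0, s1, s2, s4, s5}, keep only states in Sat with every successor in Z. Z1 = {s1}; fixed.
Sat(AG ((safe ∧ start) → A[(safe ∨ full) U full])) = {s1}
s0 ∉ Sat(AG ((safe ∧ start) → A[(safe ∨ full) U full])) = {s1}, so the formula does not hold at s0.

No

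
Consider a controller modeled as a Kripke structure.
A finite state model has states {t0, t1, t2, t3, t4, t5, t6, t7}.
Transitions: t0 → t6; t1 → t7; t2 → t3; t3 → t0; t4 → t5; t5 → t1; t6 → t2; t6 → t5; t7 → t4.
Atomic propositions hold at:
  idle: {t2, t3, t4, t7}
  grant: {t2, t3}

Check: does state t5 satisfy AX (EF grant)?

No

EF grant: least fixpoint, start Z0 = {t2, t3}, add states with some successor in Z. Z1 = {t2, t3, t6}; Z2 = {t0, t2, t3, t6}; fixed.
Sat(EF grant) = {t0, t2, t3, t6}
Sat(AX (EF grant)) = {s : every successor in {t0, t2, t3, t6}} = {t0, t2, t3}
t5 ∉ Sat(AX (EF grant)) = {t0, t2, t3}, so the formula does not hold at t5.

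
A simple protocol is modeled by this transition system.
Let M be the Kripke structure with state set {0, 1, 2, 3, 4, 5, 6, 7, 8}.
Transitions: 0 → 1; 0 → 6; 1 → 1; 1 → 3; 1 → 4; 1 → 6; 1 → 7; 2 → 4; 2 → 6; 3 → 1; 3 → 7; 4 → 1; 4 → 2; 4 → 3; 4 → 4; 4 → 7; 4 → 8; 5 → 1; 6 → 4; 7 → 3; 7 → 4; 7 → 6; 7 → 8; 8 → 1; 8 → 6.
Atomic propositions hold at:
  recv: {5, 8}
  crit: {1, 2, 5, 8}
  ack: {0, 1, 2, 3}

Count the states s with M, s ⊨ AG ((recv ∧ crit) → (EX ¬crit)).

8

Sat(recv ∧ crit) = {5, 8}
Sat(¬crit) = {0, 3, 4, 6, 7}
Sat(EX ¬crit) = {s : some successor in {0, 3, 4, 6, 7}} = {0, 1, 2, 3, 4, 6, 7, 8}
Sat((recv ∧ crit) → (EX ¬crit)) = {0, 1, 2, 3, 4, 6, 7, 8}
AG ((recv ∧ crit) → (EX ¬crit)): greatest fixpoint, start Z0 = {0, 1, 2, 3, 4, 6, 7, 8}, keep only states in Sat with every successor in Z. Already a fixed point.
Sat(AG ((recv ∧ crit) → (EX ¬crit))) = {0, 1, 2, 3, 4, 6, 7, 8}
|Sat(AG ((recv ∧ crit) → (EX ¬crit)))| = |{0, 1, 2, 3, 4, 6, 7, 8}| = 8.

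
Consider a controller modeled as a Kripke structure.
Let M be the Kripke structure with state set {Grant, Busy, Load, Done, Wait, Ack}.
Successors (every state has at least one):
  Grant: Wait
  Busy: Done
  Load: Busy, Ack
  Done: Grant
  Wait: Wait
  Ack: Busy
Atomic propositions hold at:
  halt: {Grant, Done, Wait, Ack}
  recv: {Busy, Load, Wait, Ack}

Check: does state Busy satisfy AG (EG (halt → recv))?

No

Sat(halt → recv) = {Busy, Load, Wait, Ack}
EG (halt → recv): greatest fixpoint, start Z0 = {Busy, Load, Wait, Ack}, keep only states in Sat with some successor in Z. Z1 = {Load, Wait, Ack}; Z2 = {Load, Wait}; Z3 = {Wait}; fixed.
Sat(EG (halt → recv)) = {Wait}
AG (EG (halt → recv)): greatest fixpoint, start Z0 = {Wait}, keep only states in Sat with every successor in Z. Already a fixed point.
Sat(AG (EG (halt → recv))) = {Wait}
Busy ∉ Sat(AG (EG (halt → recv))) = {Wait}, so the formula does not hold at Busy.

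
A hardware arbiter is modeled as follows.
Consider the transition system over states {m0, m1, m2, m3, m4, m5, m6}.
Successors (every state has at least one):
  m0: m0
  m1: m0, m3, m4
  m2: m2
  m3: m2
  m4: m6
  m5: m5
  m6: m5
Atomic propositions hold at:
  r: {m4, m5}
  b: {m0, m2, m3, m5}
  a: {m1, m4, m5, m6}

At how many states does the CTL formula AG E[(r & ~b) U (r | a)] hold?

Sat(~b) = {m1, m4, m6}
Sat(r & ~b) = {m4}
Sat(r | a) = {m1, m4, m5, m6}
E[(r & ~b) U (r | a)]: least fixpoint, start Z0 = Sat((r | a)) = {m1, m4, m5, m6}, add states in Sat(r & ~b) with some successor in Z. Already a fixed point.
Sat(E[(r & ~b) U (r | a)]) = {m1, m4, m5, m6}
AG E[(r & ~b) U (r | a)]: greatest fixpoint, start Z0 = {m1, m4, m5, m6}, keep only states in Sat with every successor in Z. Z1 = {m4, m5, m6}; fixed.
Sat(AG E[(r & ~b) U (r | a)]) = {m4, m5, m6}
|Sat(AG E[(r & ~b) U (r | a)])| = |{m4, m5, m6}| = 3.

3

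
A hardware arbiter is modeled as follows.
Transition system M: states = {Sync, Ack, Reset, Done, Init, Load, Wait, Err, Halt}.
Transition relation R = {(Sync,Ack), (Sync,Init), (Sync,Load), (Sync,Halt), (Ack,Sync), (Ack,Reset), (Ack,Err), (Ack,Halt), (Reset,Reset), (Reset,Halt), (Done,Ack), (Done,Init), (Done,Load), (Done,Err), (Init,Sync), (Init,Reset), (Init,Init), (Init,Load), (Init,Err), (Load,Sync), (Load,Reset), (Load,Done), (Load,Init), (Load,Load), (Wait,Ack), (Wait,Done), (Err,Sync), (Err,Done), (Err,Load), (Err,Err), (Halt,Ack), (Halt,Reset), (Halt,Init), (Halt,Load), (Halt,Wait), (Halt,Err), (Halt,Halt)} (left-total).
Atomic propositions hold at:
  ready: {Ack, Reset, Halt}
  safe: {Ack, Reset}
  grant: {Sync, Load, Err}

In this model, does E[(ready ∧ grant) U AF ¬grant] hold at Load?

Sat(ready ∧ grant) = ∅
Sat(¬grant) = {Ack, Reset, Done, Init, Wait, Halt}
AF ¬grant: least fixpoint, start Z0 = {Ack, Reset, Done, Init, Wait, Halt}, add states with every successor in Z. Already a fixed point.
Sat(AF ¬grant) = {Ack, Reset, Done, Init, Wait, Halt}
E[(ready ∧ grant) U AF ¬grant]: least fixpoint, start Z0 = Sat(AF ¬grant) = {Ack, Reset, Done, Init, Wait, Halt}, add states in Sat(ready ∧ grant) with some successor in Z. Already a fixed point.
Sat(E[(ready ∧ grant) U AF ¬grant]) = {Ack, Reset, Done, Init, Wait, Halt}
Load ∉ Sat(E[(ready ∧ grant) U AF ¬grant]) = {Ack, Reset, Done, Init, Wait, Halt}, so the formula does not hold at Load.

No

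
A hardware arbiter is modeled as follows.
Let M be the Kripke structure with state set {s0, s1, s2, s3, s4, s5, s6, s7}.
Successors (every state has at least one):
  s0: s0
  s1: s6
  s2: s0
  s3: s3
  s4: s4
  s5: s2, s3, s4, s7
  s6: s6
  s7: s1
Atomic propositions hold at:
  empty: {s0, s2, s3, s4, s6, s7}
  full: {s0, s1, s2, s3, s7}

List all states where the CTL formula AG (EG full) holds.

{s0, s2, s3}

EG full: greatest fixpoint, start Z0 = {s0, s1, s2, s3, s7}, keep only states in Sat with some successor in Z. Z1 = {s0, s2, s3, s7}; Z2 = {s0, s2, s3}; fixed.
Sat(EG full) = {s0, s2, s3}
AG (EG full): greatest fixpoint, start Z0 = {s0, s2, s3}, keep only states in Sat with every successor in Z. Already a fixed point.
Sat(AG (EG full)) = {s0, s2, s3}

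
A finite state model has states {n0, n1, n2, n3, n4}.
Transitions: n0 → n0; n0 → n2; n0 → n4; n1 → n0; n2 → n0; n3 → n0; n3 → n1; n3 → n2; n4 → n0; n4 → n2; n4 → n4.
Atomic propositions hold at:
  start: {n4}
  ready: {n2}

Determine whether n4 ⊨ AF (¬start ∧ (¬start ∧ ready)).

No

Sat(¬start) = {n0, n1, n2, n3}
Sat(¬start ∧ ready) = {n2}
Sat(¬start ∧ (¬start ∧ ready)) = {n2}
AF (¬start ∧ (¬start ∧ ready)): least fixpoint, start Z0 = {n2}, add states with every successor in Z. Already a fixed point.
Sat(AF (¬start ∧ (¬start ∧ ready))) = {n2}
n4 ∉ Sat(AF (¬start ∧ (¬start ∧ ready))) = {n2}, so the formula does not hold at n4.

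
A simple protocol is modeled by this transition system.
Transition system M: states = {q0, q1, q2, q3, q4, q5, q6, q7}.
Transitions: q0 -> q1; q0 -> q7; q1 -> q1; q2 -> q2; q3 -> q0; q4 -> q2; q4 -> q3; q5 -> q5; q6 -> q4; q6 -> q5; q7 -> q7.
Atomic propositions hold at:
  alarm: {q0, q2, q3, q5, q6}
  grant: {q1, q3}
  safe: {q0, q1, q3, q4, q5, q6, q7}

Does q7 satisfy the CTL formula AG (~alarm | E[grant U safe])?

Sat(~alarm) = {q1, q4, q7}
E[grant U safe]: least fixpoint, start Z0 = Sat(safe) = {q0, q1, q3, q4, q5, q6, q7}, add states in Sat(grant) with some successor in Z. Already a fixed point.
Sat(E[grant U safe]) = {q0, q1, q3, q4, q5, q6, q7}
Sat(~alarm | E[grant U safe]) = {q0, q1, q3, q4, q5, q6, q7}
AG (~alarm | E[grant U safe]): greatest fixpoint, start Z0 = {q0, q1, q3, q4, q5, q6, q7}, keep only states in Sat with every successor in Z. Z1 = {q0, q1, q3, q5, q6, q7}; Z2 = {q0, q1, q3, q5, q7}; fixed.
Sat(AG (~alarm | E[grant U safe])) = {q0, q1, q3, q5, q7}
q7 ∈ Sat(AG (~alarm | E[grant U safe])) = {q0, q1, q3, q5, q7}, so the formula holds at q7.

Yes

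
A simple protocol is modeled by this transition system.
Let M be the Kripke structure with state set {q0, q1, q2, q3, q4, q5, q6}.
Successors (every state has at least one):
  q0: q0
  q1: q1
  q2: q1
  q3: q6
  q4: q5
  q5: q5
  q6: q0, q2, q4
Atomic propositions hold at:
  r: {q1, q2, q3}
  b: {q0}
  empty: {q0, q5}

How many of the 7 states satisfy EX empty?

4

Sat(EX empty) = {s : some successor in {q0, q5}} = {q0, q4, q5, q6}
|Sat(EX empty)| = |{q0, q4, q5, q6}| = 4.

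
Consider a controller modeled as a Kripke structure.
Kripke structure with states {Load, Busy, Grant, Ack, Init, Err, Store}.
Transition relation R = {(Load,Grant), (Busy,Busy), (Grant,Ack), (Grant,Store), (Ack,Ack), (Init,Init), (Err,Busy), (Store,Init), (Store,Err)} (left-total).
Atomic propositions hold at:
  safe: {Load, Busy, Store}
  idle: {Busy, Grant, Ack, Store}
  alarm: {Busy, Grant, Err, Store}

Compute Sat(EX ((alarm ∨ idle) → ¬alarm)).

{Grant, Ack, Init, Store}

Sat(alarm ∨ idle) = {Busy, Grant, Ack, Err, Store}
Sat(¬alarm) = {Load, Ack, Init}
Sat((alarm ∨ idle) → ¬alarm) = {Load, Ack, Init}
Sat(EX ((alarm ∨ idle) → ¬alarm)) = {s : some successor in {Load, Ack, Init}} = {Grant, Ack, Init, Store}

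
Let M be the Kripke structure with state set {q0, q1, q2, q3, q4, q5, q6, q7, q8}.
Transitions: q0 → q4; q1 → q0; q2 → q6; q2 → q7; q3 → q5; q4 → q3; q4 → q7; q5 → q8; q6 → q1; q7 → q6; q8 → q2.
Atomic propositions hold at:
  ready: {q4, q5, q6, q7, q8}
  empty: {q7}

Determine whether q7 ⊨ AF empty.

Yes

AF empty: least fixpoint, start Z0 = {q7}, add states with every successor in Z. Already a fixed point.
Sat(AF empty) = {q7}
q7 ∈ Sat(AF empty) = {q7}, so the formula holds at q7.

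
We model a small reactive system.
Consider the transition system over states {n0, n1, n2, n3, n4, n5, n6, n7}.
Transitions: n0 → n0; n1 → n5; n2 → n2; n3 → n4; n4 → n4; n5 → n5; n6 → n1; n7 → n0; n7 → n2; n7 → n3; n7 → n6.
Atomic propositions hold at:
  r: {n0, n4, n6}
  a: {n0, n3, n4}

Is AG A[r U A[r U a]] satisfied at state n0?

A[r U a]: least fixpoint, start Z0 = Sat(a) = {n0, n3, n4}, add states in Sat(r) with every successor in Z. Already a fixed point.
Sat(A[r U a]) = {n0, n3, n4}
A[r U A[r U a]]: least fixpoint, start Z0 = Sat(A[r U a]) = {n0, n3, n4}, add states in Sat(r) with every successor in Z. Already a fixed point.
Sat(A[r U A[r U a]]) = {n0, n3, n4}
AG A[r U A[r U a]]: greatest fixpoint, start Z0 = {n0, n3, n4}, keep only states in Sat with every successor in Z. Already a fixed point.
Sat(AG A[r U A[r U a]]) = {n0, n3, n4}
n0 ∈ Sat(AG A[r U A[r U a]]) = {n0, n3, n4}, so the formula holds at n0.

Yes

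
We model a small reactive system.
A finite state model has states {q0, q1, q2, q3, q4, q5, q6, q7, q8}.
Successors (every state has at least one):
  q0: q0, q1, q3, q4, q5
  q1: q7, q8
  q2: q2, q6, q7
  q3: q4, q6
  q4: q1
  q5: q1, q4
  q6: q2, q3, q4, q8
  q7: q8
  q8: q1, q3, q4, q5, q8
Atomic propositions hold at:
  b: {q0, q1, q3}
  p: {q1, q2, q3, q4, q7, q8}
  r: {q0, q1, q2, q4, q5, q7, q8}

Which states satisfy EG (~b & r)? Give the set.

Sat(~b) = {q2, q4, q5, q6, q7, q8}
Sat(~b & r) = {q2, q4, q5, q7, q8}
EG (~b & r): greatest fixpoint, start Z0 = {q2, q4, q5, q7, q8}, keep only states in Sat with some successor in Z. Z1 = {q2, q5, q7, q8}; Z2 = {q2, q7, q8}; fixed.
Sat(EG (~b & r)) = {q2, q7, q8}

{q2, q7, q8}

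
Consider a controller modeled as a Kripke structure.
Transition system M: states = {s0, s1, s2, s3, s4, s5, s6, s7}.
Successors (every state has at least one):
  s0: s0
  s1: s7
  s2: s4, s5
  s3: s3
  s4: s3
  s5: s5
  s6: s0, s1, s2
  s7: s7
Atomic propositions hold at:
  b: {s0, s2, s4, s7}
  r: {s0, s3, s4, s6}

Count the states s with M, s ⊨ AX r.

3

Sat(AX r) = {s : every successor in {s0, s3, s4, s6}} = {s0, s3, s4}
|Sat(AX r)| = |{s0, s3, s4}| = 3.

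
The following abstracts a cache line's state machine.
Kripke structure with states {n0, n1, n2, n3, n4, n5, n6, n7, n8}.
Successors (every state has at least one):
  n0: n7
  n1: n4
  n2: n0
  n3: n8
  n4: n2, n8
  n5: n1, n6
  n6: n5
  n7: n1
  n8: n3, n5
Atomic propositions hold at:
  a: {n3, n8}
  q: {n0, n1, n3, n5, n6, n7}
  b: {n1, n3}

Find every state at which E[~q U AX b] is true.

{n7}

Sat(~q) = {n2, n4, n8}
Sat(AX b) = {s : every successor in {n1, n3}} = {n7}
E[~q U AX b]: least fixpoint, start Z0 = Sat(AX b) = {n7}, add states in Sat(~q) with some successor in Z. Already a fixed point.
Sat(E[~q U AX b]) = {n7}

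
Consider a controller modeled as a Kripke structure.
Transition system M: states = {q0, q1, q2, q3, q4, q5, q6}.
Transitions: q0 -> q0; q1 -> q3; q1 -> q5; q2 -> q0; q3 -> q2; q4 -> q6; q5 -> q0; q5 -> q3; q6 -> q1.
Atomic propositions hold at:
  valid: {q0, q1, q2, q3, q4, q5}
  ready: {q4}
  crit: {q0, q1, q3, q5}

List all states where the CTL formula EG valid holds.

EG valid: greatest fixpoint, start Z0 = {q0, q1, q2, q3, q4, q5}, keep only states in Sat with some successor in Z. Z1 = {q0, q1, q2, q3, q5}; fixed.
Sat(EG valid) = {q0, q1, q2, q3, q5}

{q0, q1, q2, q3, q5}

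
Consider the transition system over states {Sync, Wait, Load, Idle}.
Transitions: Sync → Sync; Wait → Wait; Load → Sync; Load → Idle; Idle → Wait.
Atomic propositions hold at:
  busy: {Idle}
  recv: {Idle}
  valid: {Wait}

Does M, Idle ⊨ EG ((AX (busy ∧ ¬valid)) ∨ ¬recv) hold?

No

Sat(¬valid) = {Sync, Load, Idle}
Sat(busy ∧ ¬valid) = {Idle}
Sat(AX (busy ∧ ¬valid)) = {s : every successor in {Idle}} = ∅
Sat(¬recv) = {Sync, Wait, Load}
Sat((AX (busy ∧ ¬valid)) ∨ ¬recv) = {Sync, Wait, Load}
EG ((AX (busy ∧ ¬valid)) ∨ ¬recv): greatest fixpoint, start Z0 = {Sync, Wait, Load}, keep only states in Sat with some successor in Z. Already a fixed point.
Sat(EG ((AX (busy ∧ ¬valid)) ∨ ¬recv)) = {Sync, Wait, Load}
Idle ∉ Sat(EG ((AX (busy ∧ ¬valid)) ∨ ¬recv)) = {Sync, Wait, Load}, so the formula does not hold at Idle.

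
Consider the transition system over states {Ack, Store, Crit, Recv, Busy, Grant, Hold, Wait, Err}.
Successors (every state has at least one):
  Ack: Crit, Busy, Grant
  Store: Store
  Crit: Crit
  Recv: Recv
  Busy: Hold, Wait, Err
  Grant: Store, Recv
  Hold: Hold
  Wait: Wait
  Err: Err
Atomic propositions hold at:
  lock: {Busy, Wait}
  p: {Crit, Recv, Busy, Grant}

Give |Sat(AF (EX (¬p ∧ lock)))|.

Sat(¬p) = {Ack, Store, Hold, Wait, Err}
Sat(¬p ∧ lock) = {Wait}
Sat(EX (¬p ∧ lock)) = {s : some successor in {Wait}} = {Busy, Wait}
AF (EX (¬p ∧ lock)): least fixpoint, start Z0 = {Busy, Wait}, add states with every successor in Z. Already a fixed point.
Sat(AF (EX (¬p ∧ lock))) = {Busy, Wait}
|Sat(AF (EX (¬p ∧ lock)))| = |{Busy, Wait}| = 2.

2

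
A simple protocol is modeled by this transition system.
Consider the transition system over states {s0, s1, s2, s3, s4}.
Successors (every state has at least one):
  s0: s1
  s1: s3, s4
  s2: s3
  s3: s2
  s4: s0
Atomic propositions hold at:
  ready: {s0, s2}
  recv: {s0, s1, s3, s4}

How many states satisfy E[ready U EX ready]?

3

Sat(EX ready) = {s : some successor in {s0, s2}} = {s3, s4}
E[ready U EX ready]: least fixpoint, start Z0 = Sat(EX ready) = {s3, s4}, add states in Sat(ready) with some successor in Z. Z1 = {s2, s3, s4}; fixed.
Sat(E[ready U EX ready]) = {s2, s3, s4}
|Sat(E[ready U EX ready])| = |{s2, s3, s4}| = 3.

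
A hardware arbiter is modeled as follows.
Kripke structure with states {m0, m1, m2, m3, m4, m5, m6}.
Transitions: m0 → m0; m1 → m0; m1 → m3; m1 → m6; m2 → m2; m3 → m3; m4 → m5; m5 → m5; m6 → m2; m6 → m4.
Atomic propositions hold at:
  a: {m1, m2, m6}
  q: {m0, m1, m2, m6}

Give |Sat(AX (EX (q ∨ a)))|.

2

Sat(q ∨ a) = {m0, m1, m2, m6}
Sat(EX (q ∨ a)) = {s : some successor in {m0, m1, m2, m6}} = {m0, m1, m2, m6}
Sat(AX (EX (q ∨ a))) = {s : every successor in {m0, m1, m2, m6}} = {m0, m2}
|Sat(AX (EX (q ∨ a)))| = |{m0, m2}| = 2.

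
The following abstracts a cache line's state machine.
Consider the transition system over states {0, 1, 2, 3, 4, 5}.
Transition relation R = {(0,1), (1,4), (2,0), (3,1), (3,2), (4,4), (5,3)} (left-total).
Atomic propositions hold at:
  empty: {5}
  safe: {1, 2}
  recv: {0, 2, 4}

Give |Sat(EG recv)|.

EG recv: greatest fixpoint, start Z0 = {0, 2, 4}, keep only states in Sat with some successor in Z. Z1 = {2, 4}; Z2 = {4}; fixed.
Sat(EG recv) = {4}
|Sat(EG recv)| = |{4}| = 1.

1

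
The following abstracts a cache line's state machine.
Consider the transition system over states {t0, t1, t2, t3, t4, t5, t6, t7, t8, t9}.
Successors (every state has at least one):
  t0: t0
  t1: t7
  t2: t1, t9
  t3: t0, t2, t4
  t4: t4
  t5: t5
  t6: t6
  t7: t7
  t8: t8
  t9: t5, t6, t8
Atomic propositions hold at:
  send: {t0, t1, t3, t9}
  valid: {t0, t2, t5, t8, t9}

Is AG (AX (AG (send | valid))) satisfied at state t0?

Sat(send | valid) = {t0, t1, t2, t3, t5, t8, t9}
AG (send | valid): greatest fixpoint, start Z0 = {t0, t1, t2, t3, t5, t8, t9}, keep only states in Sat with every successor in Z. Z1 = {t0, t2, t5, t8}; Z2 = {t0, t5, t8}; fixed.
Sat(AG (send | valid)) = {t0, t5, t8}
Sat(AX (AG (send | valid))) = {s : every successor in {t0, t5, t8}} = {t0, t5, t8}
AG (AX (AG (send | valid))): greatest fixpoint, start Z0 = {t0, t5, t8}, keep only states in Sat with every successor in Z. Already a fixed point.
Sat(AG (AX (AG (send | valid)))) = {t0, t5, t8}
t0 ∈ Sat(AG (AX (AG (send | valid)))) = {t0, t5, t8}, so the formula holds at t0.

Yes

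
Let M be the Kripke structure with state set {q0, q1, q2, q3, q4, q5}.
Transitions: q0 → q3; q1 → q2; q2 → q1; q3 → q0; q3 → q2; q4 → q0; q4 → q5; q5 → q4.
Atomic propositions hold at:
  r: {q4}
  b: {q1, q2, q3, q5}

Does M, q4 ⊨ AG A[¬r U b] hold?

Sat(¬r) = {q0, q1, q2, q3, q5}
A[¬r U b]: least fixpoint, start Z0 = Sat(b) = {q1, q2, q3, q5}, add states in Sat(¬r) with every successor in Z. Z1 = {q0, q1, q2, q3, q5}; fixed.
Sat(A[¬r U b]) = {q0, q1, q2, q3, q5}
AG A[¬r U b]: greatest fixpoint, start Z0 = {q0, q1, q2, q3, q5}, keep only states in Sat with every successor in Z. Z1 = {q0, q1, q2, q3}; fixed.
Sat(AG A[¬r U b]) = {q0, q1, q2, q3}
q4 ∉ Sat(AG A[¬r U b]) = {q0, q1, q2, q3}, so the formula does not hold at q4.

No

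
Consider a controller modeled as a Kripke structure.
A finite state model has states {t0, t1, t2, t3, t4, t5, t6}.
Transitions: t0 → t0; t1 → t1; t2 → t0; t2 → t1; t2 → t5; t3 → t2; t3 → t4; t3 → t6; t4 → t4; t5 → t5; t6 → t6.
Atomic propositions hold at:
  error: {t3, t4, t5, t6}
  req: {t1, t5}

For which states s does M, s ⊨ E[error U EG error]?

{t3, t4, t5, t6}

EG error: greatest fixpoint, start Z0 = {t3, t4, t5, t6}, keep only states in Sat with some successor in Z. Already a fixed point.
Sat(EG error) = {t3, t4, t5, t6}
E[error U EG error]: least fixpoint, start Z0 = Sat(EG error) = {t3, t4, t5, t6}, add states in Sat(error) with some successor in Z. Already a fixed point.
Sat(E[error U EG error]) = {t3, t4, t5, t6}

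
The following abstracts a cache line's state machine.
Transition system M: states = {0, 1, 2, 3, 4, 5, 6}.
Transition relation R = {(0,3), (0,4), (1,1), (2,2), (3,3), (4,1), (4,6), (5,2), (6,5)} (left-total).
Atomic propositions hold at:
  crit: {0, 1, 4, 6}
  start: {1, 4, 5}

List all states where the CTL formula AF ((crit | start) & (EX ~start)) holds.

{0, 4, 5, 6}

Sat(crit | start) = {0, 1, 4, 5, 6}
Sat(~start) = {0, 2, 3, 6}
Sat(EX ~start) = {s : some successor in {0, 2, 3, 6}} = {0, 2, 3, 4, 5}
Sat((crit | start) & (EX ~start)) = {0, 4, 5}
AF ((crit | start) & (EX ~start)): least fixpoint, start Z0 = {0, 4, 5}, add states with every successor in Z. Z1 = {0, 4, 5, 6}; fixed.
Sat(AF ((crit | start) & (EX ~start))) = {0, 4, 5, 6}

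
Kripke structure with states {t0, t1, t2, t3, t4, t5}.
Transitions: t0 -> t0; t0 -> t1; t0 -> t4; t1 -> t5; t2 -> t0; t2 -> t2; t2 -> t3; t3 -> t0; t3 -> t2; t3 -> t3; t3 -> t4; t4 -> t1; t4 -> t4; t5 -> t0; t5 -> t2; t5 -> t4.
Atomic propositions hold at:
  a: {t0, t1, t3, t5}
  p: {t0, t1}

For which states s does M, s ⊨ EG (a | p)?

{t0, t1, t3, t5}

Sat(a | p) = {t0, t1, t3, t5}
EG (a | p): greatest fixpoint, start Z0 = {t0, t1, t3, t5}, keep only states in Sat with some successor in Z. Already a fixed point.
Sat(EG (a | p)) = {t0, t1, t3, t5}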